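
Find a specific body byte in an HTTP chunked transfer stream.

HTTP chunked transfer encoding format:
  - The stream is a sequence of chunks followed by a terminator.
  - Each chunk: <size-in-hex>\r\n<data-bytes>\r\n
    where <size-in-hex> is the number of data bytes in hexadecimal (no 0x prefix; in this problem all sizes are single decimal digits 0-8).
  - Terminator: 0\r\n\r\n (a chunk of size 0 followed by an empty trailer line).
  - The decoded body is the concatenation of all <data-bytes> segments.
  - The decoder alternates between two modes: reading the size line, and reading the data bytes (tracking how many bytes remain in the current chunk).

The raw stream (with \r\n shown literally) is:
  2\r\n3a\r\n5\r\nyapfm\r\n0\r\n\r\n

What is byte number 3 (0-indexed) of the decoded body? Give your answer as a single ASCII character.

Answer: a

Derivation:
Chunk 1: stream[0..1]='2' size=0x2=2, data at stream[3..5]='3a' -> body[0..2], body so far='3a'
Chunk 2: stream[7..8]='5' size=0x5=5, data at stream[10..15]='yapfm' -> body[2..7], body so far='3ayapfm'
Chunk 3: stream[17..18]='0' size=0 (terminator). Final body='3ayapfm' (7 bytes)
Body byte 3 = 'a'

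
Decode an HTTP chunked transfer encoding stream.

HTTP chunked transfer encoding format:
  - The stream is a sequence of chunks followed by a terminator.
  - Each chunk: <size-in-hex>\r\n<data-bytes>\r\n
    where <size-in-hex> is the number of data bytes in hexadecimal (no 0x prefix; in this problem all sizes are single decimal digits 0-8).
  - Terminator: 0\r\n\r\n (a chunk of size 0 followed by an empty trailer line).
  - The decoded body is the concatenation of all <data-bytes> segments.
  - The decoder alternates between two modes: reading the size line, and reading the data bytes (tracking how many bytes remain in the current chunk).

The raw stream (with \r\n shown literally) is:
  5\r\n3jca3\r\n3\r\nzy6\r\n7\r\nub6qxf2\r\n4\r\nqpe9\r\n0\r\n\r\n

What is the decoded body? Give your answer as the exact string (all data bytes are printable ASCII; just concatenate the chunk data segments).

Chunk 1: stream[0..1]='5' size=0x5=5, data at stream[3..8]='3jca3' -> body[0..5], body so far='3jca3'
Chunk 2: stream[10..11]='3' size=0x3=3, data at stream[13..16]='zy6' -> body[5..8], body so far='3jca3zy6'
Chunk 3: stream[18..19]='7' size=0x7=7, data at stream[21..28]='ub6qxf2' -> body[8..15], body so far='3jca3zy6ub6qxf2'
Chunk 4: stream[30..31]='4' size=0x4=4, data at stream[33..37]='qpe9' -> body[15..19], body so far='3jca3zy6ub6qxf2qpe9'
Chunk 5: stream[39..40]='0' size=0 (terminator). Final body='3jca3zy6ub6qxf2qpe9' (19 bytes)

Answer: 3jca3zy6ub6qxf2qpe9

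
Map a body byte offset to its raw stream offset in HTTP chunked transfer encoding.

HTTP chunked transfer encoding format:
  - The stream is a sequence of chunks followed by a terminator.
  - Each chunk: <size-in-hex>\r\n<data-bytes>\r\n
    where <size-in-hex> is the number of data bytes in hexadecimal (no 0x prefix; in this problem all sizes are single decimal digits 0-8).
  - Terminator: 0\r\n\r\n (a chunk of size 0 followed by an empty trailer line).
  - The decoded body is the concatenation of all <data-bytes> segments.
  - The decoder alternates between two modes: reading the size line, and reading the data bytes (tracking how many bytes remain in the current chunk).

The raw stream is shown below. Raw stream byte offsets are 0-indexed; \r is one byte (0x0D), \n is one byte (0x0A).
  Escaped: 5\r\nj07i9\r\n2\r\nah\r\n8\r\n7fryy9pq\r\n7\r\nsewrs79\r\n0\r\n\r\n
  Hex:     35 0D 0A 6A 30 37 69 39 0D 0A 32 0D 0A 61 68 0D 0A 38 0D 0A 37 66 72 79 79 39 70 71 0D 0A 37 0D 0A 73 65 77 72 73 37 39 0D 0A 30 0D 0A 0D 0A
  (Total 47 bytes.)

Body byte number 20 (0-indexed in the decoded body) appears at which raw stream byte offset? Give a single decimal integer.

Chunk 1: stream[0..1]='5' size=0x5=5, data at stream[3..8]='j07i9' -> body[0..5], body so far='j07i9'
Chunk 2: stream[10..11]='2' size=0x2=2, data at stream[13..15]='ah' -> body[5..7], body so far='j07i9ah'
Chunk 3: stream[17..18]='8' size=0x8=8, data at stream[20..28]='7fryy9pq' -> body[7..15], body so far='j07i9ah7fryy9pq'
Chunk 4: stream[30..31]='7' size=0x7=7, data at stream[33..40]='sewrs79' -> body[15..22], body so far='j07i9ah7fryy9pqsewrs79'
Chunk 5: stream[42..43]='0' size=0 (terminator). Final body='j07i9ah7fryy9pqsewrs79' (22 bytes)
Body byte 20 at stream offset 38

Answer: 38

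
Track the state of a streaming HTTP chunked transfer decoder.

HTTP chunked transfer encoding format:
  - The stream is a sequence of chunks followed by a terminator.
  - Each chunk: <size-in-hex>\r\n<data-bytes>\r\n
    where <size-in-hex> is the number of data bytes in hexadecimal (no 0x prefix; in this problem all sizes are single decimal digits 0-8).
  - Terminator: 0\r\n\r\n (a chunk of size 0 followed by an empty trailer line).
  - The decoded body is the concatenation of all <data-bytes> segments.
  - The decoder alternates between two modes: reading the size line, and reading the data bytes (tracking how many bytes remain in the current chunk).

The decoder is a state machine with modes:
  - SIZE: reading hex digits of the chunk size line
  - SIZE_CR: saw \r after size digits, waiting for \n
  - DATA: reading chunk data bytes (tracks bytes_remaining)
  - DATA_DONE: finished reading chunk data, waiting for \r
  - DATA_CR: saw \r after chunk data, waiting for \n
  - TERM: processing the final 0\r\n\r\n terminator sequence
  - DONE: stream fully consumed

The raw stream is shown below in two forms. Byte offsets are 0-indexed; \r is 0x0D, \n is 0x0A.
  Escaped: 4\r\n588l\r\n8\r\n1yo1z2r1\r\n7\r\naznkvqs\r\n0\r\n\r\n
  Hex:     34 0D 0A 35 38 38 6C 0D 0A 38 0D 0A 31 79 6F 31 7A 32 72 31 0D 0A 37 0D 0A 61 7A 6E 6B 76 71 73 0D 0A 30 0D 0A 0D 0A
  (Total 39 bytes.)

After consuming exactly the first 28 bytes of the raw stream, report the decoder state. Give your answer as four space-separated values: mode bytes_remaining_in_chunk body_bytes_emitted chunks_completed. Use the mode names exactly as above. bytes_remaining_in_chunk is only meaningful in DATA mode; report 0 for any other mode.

Byte 0 = '4': mode=SIZE remaining=0 emitted=0 chunks_done=0
Byte 1 = 0x0D: mode=SIZE_CR remaining=0 emitted=0 chunks_done=0
Byte 2 = 0x0A: mode=DATA remaining=4 emitted=0 chunks_done=0
Byte 3 = '5': mode=DATA remaining=3 emitted=1 chunks_done=0
Byte 4 = '8': mode=DATA remaining=2 emitted=2 chunks_done=0
Byte 5 = '8': mode=DATA remaining=1 emitted=3 chunks_done=0
Byte 6 = 'l': mode=DATA_DONE remaining=0 emitted=4 chunks_done=0
Byte 7 = 0x0D: mode=DATA_CR remaining=0 emitted=4 chunks_done=0
Byte 8 = 0x0A: mode=SIZE remaining=0 emitted=4 chunks_done=1
Byte 9 = '8': mode=SIZE remaining=0 emitted=4 chunks_done=1
Byte 10 = 0x0D: mode=SIZE_CR remaining=0 emitted=4 chunks_done=1
Byte 11 = 0x0A: mode=DATA remaining=8 emitted=4 chunks_done=1
Byte 12 = '1': mode=DATA remaining=7 emitted=5 chunks_done=1
Byte 13 = 'y': mode=DATA remaining=6 emitted=6 chunks_done=1
Byte 14 = 'o': mode=DATA remaining=5 emitted=7 chunks_done=1
Byte 15 = '1': mode=DATA remaining=4 emitted=8 chunks_done=1
Byte 16 = 'z': mode=DATA remaining=3 emitted=9 chunks_done=1
Byte 17 = '2': mode=DATA remaining=2 emitted=10 chunks_done=1
Byte 18 = 'r': mode=DATA remaining=1 emitted=11 chunks_done=1
Byte 19 = '1': mode=DATA_DONE remaining=0 emitted=12 chunks_done=1
Byte 20 = 0x0D: mode=DATA_CR remaining=0 emitted=12 chunks_done=1
Byte 21 = 0x0A: mode=SIZE remaining=0 emitted=12 chunks_done=2
Byte 22 = '7': mode=SIZE remaining=0 emitted=12 chunks_done=2
Byte 23 = 0x0D: mode=SIZE_CR remaining=0 emitted=12 chunks_done=2
Byte 24 = 0x0A: mode=DATA remaining=7 emitted=12 chunks_done=2
Byte 25 = 'a': mode=DATA remaining=6 emitted=13 chunks_done=2
Byte 26 = 'z': mode=DATA remaining=5 emitted=14 chunks_done=2
Byte 27 = 'n': mode=DATA remaining=4 emitted=15 chunks_done=2

Answer: DATA 4 15 2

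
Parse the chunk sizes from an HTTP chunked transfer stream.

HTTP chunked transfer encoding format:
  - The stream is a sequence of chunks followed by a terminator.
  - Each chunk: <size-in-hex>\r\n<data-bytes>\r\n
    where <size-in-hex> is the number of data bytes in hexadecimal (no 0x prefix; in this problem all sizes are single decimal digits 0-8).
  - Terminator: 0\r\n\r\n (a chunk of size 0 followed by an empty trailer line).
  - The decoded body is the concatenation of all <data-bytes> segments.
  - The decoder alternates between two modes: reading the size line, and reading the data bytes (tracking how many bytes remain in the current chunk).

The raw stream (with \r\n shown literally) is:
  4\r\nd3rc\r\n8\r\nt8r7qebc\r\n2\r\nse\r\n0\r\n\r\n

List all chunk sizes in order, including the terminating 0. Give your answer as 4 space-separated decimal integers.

Chunk 1: stream[0..1]='4' size=0x4=4, data at stream[3..7]='d3rc' -> body[0..4], body so far='d3rc'
Chunk 2: stream[9..10]='8' size=0x8=8, data at stream[12..20]='t8r7qebc' -> body[4..12], body so far='d3rct8r7qebc'
Chunk 3: stream[22..23]='2' size=0x2=2, data at stream[25..27]='se' -> body[12..14], body so far='d3rct8r7qebcse'
Chunk 4: stream[29..30]='0' size=0 (terminator). Final body='d3rct8r7qebcse' (14 bytes)

Answer: 4 8 2 0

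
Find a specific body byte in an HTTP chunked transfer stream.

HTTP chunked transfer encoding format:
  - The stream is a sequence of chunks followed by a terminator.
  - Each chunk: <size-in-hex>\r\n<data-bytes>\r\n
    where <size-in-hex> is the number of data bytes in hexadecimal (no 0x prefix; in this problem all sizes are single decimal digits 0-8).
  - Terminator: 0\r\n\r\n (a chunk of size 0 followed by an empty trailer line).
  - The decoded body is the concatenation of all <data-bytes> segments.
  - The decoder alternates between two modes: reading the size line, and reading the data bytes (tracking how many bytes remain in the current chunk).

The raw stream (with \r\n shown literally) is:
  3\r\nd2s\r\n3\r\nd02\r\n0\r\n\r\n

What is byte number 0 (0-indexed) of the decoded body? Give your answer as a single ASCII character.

Chunk 1: stream[0..1]='3' size=0x3=3, data at stream[3..6]='d2s' -> body[0..3], body so far='d2s'
Chunk 2: stream[8..9]='3' size=0x3=3, data at stream[11..14]='d02' -> body[3..6], body so far='d2sd02'
Chunk 3: stream[16..17]='0' size=0 (terminator). Final body='d2sd02' (6 bytes)
Body byte 0 = 'd'

Answer: d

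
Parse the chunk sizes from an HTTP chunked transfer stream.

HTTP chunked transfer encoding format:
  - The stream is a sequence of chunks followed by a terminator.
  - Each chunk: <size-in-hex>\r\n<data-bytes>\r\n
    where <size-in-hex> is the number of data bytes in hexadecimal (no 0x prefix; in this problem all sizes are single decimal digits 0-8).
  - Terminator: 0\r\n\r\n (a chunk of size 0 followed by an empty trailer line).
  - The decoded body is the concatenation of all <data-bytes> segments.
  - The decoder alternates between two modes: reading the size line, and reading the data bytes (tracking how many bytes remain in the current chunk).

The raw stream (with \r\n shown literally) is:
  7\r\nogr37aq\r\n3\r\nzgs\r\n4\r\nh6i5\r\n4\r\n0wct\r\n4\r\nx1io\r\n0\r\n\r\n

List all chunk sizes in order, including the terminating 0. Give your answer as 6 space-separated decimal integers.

Answer: 7 3 4 4 4 0

Derivation:
Chunk 1: stream[0..1]='7' size=0x7=7, data at stream[3..10]='ogr37aq' -> body[0..7], body so far='ogr37aq'
Chunk 2: stream[12..13]='3' size=0x3=3, data at stream[15..18]='zgs' -> body[7..10], body so far='ogr37aqzgs'
Chunk 3: stream[20..21]='4' size=0x4=4, data at stream[23..27]='h6i5' -> body[10..14], body so far='ogr37aqzgsh6i5'
Chunk 4: stream[29..30]='4' size=0x4=4, data at stream[32..36]='0wct' -> body[14..18], body so far='ogr37aqzgsh6i50wct'
Chunk 5: stream[38..39]='4' size=0x4=4, data at stream[41..45]='x1io' -> body[18..22], body so far='ogr37aqzgsh6i50wctx1io'
Chunk 6: stream[47..48]='0' size=0 (terminator). Final body='ogr37aqzgsh6i50wctx1io' (22 bytes)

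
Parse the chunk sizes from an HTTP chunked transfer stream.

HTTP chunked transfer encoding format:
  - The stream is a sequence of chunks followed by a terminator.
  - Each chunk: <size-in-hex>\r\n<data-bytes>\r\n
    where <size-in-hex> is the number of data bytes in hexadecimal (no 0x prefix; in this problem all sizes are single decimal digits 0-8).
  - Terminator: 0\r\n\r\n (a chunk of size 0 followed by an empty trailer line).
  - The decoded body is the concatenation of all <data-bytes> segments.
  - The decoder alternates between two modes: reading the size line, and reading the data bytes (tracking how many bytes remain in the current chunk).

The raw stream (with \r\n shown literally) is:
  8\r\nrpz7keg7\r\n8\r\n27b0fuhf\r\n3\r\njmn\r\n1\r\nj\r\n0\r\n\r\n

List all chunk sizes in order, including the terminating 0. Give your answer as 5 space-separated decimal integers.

Chunk 1: stream[0..1]='8' size=0x8=8, data at stream[3..11]='rpz7keg7' -> body[0..8], body so far='rpz7keg7'
Chunk 2: stream[13..14]='8' size=0x8=8, data at stream[16..24]='27b0fuhf' -> body[8..16], body so far='rpz7keg727b0fuhf'
Chunk 3: stream[26..27]='3' size=0x3=3, data at stream[29..32]='jmn' -> body[16..19], body so far='rpz7keg727b0fuhfjmn'
Chunk 4: stream[34..35]='1' size=0x1=1, data at stream[37..38]='j' -> body[19..20], body so far='rpz7keg727b0fuhfjmnj'
Chunk 5: stream[40..41]='0' size=0 (terminator). Final body='rpz7keg727b0fuhfjmnj' (20 bytes)

Answer: 8 8 3 1 0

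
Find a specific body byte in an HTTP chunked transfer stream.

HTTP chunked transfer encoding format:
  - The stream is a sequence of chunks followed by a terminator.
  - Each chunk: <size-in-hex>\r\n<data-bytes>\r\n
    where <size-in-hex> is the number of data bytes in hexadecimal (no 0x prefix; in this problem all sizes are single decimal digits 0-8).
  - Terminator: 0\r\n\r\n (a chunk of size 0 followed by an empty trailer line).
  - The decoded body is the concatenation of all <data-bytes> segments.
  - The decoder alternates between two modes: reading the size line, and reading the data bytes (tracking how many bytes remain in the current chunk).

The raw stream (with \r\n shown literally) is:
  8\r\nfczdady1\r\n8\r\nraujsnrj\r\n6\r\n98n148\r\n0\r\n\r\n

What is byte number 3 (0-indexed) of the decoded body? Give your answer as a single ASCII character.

Answer: d

Derivation:
Chunk 1: stream[0..1]='8' size=0x8=8, data at stream[3..11]='fczdady1' -> body[0..8], body so far='fczdady1'
Chunk 2: stream[13..14]='8' size=0x8=8, data at stream[16..24]='raujsnrj' -> body[8..16], body so far='fczdady1raujsnrj'
Chunk 3: stream[26..27]='6' size=0x6=6, data at stream[29..35]='98n148' -> body[16..22], body so far='fczdady1raujsnrj98n148'
Chunk 4: stream[37..38]='0' size=0 (terminator). Final body='fczdady1raujsnrj98n148' (22 bytes)
Body byte 3 = 'd'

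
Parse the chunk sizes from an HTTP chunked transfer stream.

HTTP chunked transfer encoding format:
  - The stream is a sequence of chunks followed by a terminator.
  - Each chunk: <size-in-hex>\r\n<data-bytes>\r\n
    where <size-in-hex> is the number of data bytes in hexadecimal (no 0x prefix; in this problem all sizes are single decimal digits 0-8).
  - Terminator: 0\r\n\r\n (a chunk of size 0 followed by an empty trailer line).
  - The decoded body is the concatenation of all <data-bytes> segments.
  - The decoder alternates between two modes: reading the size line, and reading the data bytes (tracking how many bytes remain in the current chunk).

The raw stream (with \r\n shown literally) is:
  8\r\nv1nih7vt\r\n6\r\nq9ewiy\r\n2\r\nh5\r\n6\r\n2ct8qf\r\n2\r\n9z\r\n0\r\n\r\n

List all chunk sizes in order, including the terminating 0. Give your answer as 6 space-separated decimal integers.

Answer: 8 6 2 6 2 0

Derivation:
Chunk 1: stream[0..1]='8' size=0x8=8, data at stream[3..11]='v1nih7vt' -> body[0..8], body so far='v1nih7vt'
Chunk 2: stream[13..14]='6' size=0x6=6, data at stream[16..22]='q9ewiy' -> body[8..14], body so far='v1nih7vtq9ewiy'
Chunk 3: stream[24..25]='2' size=0x2=2, data at stream[27..29]='h5' -> body[14..16], body so far='v1nih7vtq9ewiyh5'
Chunk 4: stream[31..32]='6' size=0x6=6, data at stream[34..40]='2ct8qf' -> body[16..22], body so far='v1nih7vtq9ewiyh52ct8qf'
Chunk 5: stream[42..43]='2' size=0x2=2, data at stream[45..47]='9z' -> body[22..24], body so far='v1nih7vtq9ewiyh52ct8qf9z'
Chunk 6: stream[49..50]='0' size=0 (terminator). Final body='v1nih7vtq9ewiyh52ct8qf9z' (24 bytes)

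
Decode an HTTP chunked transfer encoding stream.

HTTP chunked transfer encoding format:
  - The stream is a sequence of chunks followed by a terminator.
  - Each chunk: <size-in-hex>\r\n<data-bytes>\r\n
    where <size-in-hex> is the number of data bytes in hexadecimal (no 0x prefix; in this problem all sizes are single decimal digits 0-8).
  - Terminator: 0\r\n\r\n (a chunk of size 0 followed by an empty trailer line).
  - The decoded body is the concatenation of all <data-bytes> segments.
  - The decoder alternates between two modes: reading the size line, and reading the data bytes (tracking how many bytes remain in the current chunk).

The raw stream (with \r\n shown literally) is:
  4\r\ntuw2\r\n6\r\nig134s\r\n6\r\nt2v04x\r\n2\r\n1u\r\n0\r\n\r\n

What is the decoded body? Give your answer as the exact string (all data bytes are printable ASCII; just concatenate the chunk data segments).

Answer: tuw2ig134st2v04x1u

Derivation:
Chunk 1: stream[0..1]='4' size=0x4=4, data at stream[3..7]='tuw2' -> body[0..4], body so far='tuw2'
Chunk 2: stream[9..10]='6' size=0x6=6, data at stream[12..18]='ig134s' -> body[4..10], body so far='tuw2ig134s'
Chunk 3: stream[20..21]='6' size=0x6=6, data at stream[23..29]='t2v04x' -> body[10..16], body so far='tuw2ig134st2v04x'
Chunk 4: stream[31..32]='2' size=0x2=2, data at stream[34..36]='1u' -> body[16..18], body so far='tuw2ig134st2v04x1u'
Chunk 5: stream[38..39]='0' size=0 (terminator). Final body='tuw2ig134st2v04x1u' (18 bytes)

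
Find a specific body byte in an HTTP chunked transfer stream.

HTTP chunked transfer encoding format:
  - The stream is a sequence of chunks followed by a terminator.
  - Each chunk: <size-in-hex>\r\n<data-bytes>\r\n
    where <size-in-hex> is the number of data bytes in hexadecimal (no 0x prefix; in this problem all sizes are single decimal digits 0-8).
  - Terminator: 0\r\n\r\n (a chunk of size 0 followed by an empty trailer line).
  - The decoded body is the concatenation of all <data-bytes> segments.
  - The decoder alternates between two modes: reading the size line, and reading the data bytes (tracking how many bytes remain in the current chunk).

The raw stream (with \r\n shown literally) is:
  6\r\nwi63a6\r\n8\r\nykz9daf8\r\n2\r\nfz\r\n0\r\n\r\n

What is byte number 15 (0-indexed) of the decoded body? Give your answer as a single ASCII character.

Answer: z

Derivation:
Chunk 1: stream[0..1]='6' size=0x6=6, data at stream[3..9]='wi63a6' -> body[0..6], body so far='wi63a6'
Chunk 2: stream[11..12]='8' size=0x8=8, data at stream[14..22]='ykz9daf8' -> body[6..14], body so far='wi63a6ykz9daf8'
Chunk 3: stream[24..25]='2' size=0x2=2, data at stream[27..29]='fz' -> body[14..16], body so far='wi63a6ykz9daf8fz'
Chunk 4: stream[31..32]='0' size=0 (terminator). Final body='wi63a6ykz9daf8fz' (16 bytes)
Body byte 15 = 'z'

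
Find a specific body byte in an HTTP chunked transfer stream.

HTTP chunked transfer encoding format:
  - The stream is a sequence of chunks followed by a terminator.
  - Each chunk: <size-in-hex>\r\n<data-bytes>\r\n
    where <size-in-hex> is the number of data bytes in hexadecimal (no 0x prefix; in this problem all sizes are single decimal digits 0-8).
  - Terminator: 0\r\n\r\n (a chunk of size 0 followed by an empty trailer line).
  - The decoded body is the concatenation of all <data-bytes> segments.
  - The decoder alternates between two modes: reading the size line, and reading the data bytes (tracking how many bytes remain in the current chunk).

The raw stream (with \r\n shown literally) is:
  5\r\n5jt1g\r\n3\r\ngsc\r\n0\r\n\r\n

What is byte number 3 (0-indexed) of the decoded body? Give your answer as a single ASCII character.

Chunk 1: stream[0..1]='5' size=0x5=5, data at stream[3..8]='5jt1g' -> body[0..5], body so far='5jt1g'
Chunk 2: stream[10..11]='3' size=0x3=3, data at stream[13..16]='gsc' -> body[5..8], body so far='5jt1ggsc'
Chunk 3: stream[18..19]='0' size=0 (terminator). Final body='5jt1ggsc' (8 bytes)
Body byte 3 = '1'

Answer: 1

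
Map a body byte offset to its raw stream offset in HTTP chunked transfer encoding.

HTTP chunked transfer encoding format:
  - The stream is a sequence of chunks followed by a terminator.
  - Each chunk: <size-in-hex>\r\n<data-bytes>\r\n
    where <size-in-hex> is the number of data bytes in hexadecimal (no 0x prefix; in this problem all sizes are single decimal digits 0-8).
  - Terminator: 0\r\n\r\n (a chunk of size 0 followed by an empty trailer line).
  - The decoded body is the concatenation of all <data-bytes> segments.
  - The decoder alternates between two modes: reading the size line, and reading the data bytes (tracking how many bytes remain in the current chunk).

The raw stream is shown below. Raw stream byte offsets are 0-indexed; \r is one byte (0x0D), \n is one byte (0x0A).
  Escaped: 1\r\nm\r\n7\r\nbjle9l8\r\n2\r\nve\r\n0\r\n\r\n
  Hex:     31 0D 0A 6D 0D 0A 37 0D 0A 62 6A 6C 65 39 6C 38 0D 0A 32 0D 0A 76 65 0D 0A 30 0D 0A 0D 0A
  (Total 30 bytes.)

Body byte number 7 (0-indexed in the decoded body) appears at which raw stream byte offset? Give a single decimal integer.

Answer: 15

Derivation:
Chunk 1: stream[0..1]='1' size=0x1=1, data at stream[3..4]='m' -> body[0..1], body so far='m'
Chunk 2: stream[6..7]='7' size=0x7=7, data at stream[9..16]='bjle9l8' -> body[1..8], body so far='mbjle9l8'
Chunk 3: stream[18..19]='2' size=0x2=2, data at stream[21..23]='ve' -> body[8..10], body so far='mbjle9l8ve'
Chunk 4: stream[25..26]='0' size=0 (terminator). Final body='mbjle9l8ve' (10 bytes)
Body byte 7 at stream offset 15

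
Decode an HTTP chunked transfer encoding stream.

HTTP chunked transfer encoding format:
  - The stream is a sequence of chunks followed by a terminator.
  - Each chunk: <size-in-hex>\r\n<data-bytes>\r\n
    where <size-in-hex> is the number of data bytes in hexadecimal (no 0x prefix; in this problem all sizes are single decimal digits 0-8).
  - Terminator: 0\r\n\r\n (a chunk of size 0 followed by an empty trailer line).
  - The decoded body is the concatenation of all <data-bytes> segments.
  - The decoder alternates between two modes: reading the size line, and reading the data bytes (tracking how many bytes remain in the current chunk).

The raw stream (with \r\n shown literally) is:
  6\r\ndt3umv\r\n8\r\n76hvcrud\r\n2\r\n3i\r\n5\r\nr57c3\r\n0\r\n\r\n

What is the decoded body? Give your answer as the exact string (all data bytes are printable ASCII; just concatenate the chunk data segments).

Answer: dt3umv76hvcrud3ir57c3

Derivation:
Chunk 1: stream[0..1]='6' size=0x6=6, data at stream[3..9]='dt3umv' -> body[0..6], body so far='dt3umv'
Chunk 2: stream[11..12]='8' size=0x8=8, data at stream[14..22]='76hvcrud' -> body[6..14], body so far='dt3umv76hvcrud'
Chunk 3: stream[24..25]='2' size=0x2=2, data at stream[27..29]='3i' -> body[14..16], body so far='dt3umv76hvcrud3i'
Chunk 4: stream[31..32]='5' size=0x5=5, data at stream[34..39]='r57c3' -> body[16..21], body so far='dt3umv76hvcrud3ir57c3'
Chunk 5: stream[41..42]='0' size=0 (terminator). Final body='dt3umv76hvcrud3ir57c3' (21 bytes)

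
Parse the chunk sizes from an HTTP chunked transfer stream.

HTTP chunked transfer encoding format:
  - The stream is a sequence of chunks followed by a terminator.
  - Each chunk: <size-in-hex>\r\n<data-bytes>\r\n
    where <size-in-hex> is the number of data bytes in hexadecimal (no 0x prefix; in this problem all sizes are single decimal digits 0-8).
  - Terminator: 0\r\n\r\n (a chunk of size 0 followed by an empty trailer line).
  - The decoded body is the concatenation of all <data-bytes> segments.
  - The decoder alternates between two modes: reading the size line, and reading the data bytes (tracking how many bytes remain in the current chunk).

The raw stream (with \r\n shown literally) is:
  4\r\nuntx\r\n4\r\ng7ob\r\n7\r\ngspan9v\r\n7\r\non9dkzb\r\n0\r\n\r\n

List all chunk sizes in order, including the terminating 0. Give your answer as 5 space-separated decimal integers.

Chunk 1: stream[0..1]='4' size=0x4=4, data at stream[3..7]='untx' -> body[0..4], body so far='untx'
Chunk 2: stream[9..10]='4' size=0x4=4, data at stream[12..16]='g7ob' -> body[4..8], body so far='untxg7ob'
Chunk 3: stream[18..19]='7' size=0x7=7, data at stream[21..28]='gspan9v' -> body[8..15], body so far='untxg7obgspan9v'
Chunk 4: stream[30..31]='7' size=0x7=7, data at stream[33..40]='on9dkzb' -> body[15..22], body so far='untxg7obgspan9von9dkzb'
Chunk 5: stream[42..43]='0' size=0 (terminator). Final body='untxg7obgspan9von9dkzb' (22 bytes)

Answer: 4 4 7 7 0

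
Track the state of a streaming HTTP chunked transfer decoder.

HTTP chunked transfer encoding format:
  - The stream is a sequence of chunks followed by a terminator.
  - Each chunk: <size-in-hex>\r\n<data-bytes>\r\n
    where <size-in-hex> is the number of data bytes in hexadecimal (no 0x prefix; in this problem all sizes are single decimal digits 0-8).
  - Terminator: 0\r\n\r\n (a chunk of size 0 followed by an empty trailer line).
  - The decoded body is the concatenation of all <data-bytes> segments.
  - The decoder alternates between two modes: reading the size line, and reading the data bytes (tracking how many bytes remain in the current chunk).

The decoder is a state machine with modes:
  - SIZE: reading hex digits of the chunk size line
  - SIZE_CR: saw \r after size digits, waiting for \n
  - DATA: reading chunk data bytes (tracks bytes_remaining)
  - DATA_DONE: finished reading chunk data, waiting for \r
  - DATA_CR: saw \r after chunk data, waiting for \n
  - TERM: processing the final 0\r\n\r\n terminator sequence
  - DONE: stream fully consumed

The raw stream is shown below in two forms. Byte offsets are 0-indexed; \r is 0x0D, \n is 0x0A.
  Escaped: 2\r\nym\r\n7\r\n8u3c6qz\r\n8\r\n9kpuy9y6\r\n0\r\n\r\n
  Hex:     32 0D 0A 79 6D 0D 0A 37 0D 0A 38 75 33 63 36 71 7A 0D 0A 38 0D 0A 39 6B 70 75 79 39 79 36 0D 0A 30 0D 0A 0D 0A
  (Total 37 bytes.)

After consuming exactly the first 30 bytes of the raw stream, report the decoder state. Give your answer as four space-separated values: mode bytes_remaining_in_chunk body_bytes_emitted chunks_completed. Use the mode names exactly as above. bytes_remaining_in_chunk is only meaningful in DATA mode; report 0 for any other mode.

Byte 0 = '2': mode=SIZE remaining=0 emitted=0 chunks_done=0
Byte 1 = 0x0D: mode=SIZE_CR remaining=0 emitted=0 chunks_done=0
Byte 2 = 0x0A: mode=DATA remaining=2 emitted=0 chunks_done=0
Byte 3 = 'y': mode=DATA remaining=1 emitted=1 chunks_done=0
Byte 4 = 'm': mode=DATA_DONE remaining=0 emitted=2 chunks_done=0
Byte 5 = 0x0D: mode=DATA_CR remaining=0 emitted=2 chunks_done=0
Byte 6 = 0x0A: mode=SIZE remaining=0 emitted=2 chunks_done=1
Byte 7 = '7': mode=SIZE remaining=0 emitted=2 chunks_done=1
Byte 8 = 0x0D: mode=SIZE_CR remaining=0 emitted=2 chunks_done=1
Byte 9 = 0x0A: mode=DATA remaining=7 emitted=2 chunks_done=1
Byte 10 = '8': mode=DATA remaining=6 emitted=3 chunks_done=1
Byte 11 = 'u': mode=DATA remaining=5 emitted=4 chunks_done=1
Byte 12 = '3': mode=DATA remaining=4 emitted=5 chunks_done=1
Byte 13 = 'c': mode=DATA remaining=3 emitted=6 chunks_done=1
Byte 14 = '6': mode=DATA remaining=2 emitted=7 chunks_done=1
Byte 15 = 'q': mode=DATA remaining=1 emitted=8 chunks_done=1
Byte 16 = 'z': mode=DATA_DONE remaining=0 emitted=9 chunks_done=1
Byte 17 = 0x0D: mode=DATA_CR remaining=0 emitted=9 chunks_done=1
Byte 18 = 0x0A: mode=SIZE remaining=0 emitted=9 chunks_done=2
Byte 19 = '8': mode=SIZE remaining=0 emitted=9 chunks_done=2
Byte 20 = 0x0D: mode=SIZE_CR remaining=0 emitted=9 chunks_done=2
Byte 21 = 0x0A: mode=DATA remaining=8 emitted=9 chunks_done=2
Byte 22 = '9': mode=DATA remaining=7 emitted=10 chunks_done=2
Byte 23 = 'k': mode=DATA remaining=6 emitted=11 chunks_done=2
Byte 24 = 'p': mode=DATA remaining=5 emitted=12 chunks_done=2
Byte 25 = 'u': mode=DATA remaining=4 emitted=13 chunks_done=2
Byte 26 = 'y': mode=DATA remaining=3 emitted=14 chunks_done=2
Byte 27 = '9': mode=DATA remaining=2 emitted=15 chunks_done=2
Byte 28 = 'y': mode=DATA remaining=1 emitted=16 chunks_done=2
Byte 29 = '6': mode=DATA_DONE remaining=0 emitted=17 chunks_done=2

Answer: DATA_DONE 0 17 2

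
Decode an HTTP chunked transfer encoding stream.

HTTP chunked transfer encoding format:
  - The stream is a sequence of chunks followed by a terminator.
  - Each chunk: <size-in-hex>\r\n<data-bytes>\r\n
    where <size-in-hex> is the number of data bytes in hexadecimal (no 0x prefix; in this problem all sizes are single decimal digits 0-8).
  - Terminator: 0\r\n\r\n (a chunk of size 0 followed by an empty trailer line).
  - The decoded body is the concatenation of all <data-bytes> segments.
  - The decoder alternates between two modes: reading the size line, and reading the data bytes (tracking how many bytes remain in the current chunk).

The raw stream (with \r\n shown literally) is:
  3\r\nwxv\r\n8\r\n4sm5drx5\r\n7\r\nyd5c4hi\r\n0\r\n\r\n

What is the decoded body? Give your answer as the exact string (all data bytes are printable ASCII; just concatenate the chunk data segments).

Answer: wxv4sm5drx5yd5c4hi

Derivation:
Chunk 1: stream[0..1]='3' size=0x3=3, data at stream[3..6]='wxv' -> body[0..3], body so far='wxv'
Chunk 2: stream[8..9]='8' size=0x8=8, data at stream[11..19]='4sm5drx5' -> body[3..11], body so far='wxv4sm5drx5'
Chunk 3: stream[21..22]='7' size=0x7=7, data at stream[24..31]='yd5c4hi' -> body[11..18], body so far='wxv4sm5drx5yd5c4hi'
Chunk 4: stream[33..34]='0' size=0 (terminator). Final body='wxv4sm5drx5yd5c4hi' (18 bytes)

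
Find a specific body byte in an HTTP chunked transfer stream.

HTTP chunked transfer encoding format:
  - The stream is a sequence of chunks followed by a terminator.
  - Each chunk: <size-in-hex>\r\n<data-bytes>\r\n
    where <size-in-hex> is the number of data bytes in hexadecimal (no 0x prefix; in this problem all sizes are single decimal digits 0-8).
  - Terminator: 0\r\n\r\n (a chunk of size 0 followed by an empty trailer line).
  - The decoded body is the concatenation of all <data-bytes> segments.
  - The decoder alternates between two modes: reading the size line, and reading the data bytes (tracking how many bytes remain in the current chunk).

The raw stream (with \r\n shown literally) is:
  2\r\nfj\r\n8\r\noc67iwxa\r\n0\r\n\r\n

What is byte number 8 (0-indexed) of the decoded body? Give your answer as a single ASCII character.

Chunk 1: stream[0..1]='2' size=0x2=2, data at stream[3..5]='fj' -> body[0..2], body so far='fj'
Chunk 2: stream[7..8]='8' size=0x8=8, data at stream[10..18]='oc67iwxa' -> body[2..10], body so far='fjoc67iwxa'
Chunk 3: stream[20..21]='0' size=0 (terminator). Final body='fjoc67iwxa' (10 bytes)
Body byte 8 = 'x'

Answer: x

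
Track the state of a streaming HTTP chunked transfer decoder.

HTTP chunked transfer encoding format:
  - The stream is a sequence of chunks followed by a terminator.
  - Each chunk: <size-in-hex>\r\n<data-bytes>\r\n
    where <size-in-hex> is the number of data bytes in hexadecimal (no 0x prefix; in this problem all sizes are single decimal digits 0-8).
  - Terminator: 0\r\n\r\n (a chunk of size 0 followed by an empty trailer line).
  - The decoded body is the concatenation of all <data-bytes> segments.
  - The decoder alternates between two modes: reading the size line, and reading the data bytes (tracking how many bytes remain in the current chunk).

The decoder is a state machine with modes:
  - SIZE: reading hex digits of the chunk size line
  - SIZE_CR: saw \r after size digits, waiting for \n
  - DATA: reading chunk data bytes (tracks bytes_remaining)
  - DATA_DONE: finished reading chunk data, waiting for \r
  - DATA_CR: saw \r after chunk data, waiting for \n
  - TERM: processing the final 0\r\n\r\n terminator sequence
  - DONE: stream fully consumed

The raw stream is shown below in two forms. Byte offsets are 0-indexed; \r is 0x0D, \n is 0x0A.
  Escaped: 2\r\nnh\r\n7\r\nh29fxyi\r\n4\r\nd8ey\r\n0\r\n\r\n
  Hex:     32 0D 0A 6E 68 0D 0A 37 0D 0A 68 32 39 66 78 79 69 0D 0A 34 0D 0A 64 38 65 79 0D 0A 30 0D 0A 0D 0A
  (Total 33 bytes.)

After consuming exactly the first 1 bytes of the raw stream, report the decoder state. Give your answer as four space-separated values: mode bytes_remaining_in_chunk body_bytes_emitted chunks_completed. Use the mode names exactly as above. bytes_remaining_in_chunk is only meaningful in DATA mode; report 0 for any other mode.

Byte 0 = '2': mode=SIZE remaining=0 emitted=0 chunks_done=0

Answer: SIZE 0 0 0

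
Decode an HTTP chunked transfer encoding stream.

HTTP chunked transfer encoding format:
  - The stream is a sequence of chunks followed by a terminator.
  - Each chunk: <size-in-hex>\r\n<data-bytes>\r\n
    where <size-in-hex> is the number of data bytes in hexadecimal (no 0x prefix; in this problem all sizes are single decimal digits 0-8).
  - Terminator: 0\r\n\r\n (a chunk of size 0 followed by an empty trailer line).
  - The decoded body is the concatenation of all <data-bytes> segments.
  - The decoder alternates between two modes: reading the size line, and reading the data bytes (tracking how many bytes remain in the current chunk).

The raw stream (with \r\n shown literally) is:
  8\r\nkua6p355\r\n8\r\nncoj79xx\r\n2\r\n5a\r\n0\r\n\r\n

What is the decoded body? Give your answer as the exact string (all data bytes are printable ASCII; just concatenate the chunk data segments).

Answer: kua6p355ncoj79xx5a

Derivation:
Chunk 1: stream[0..1]='8' size=0x8=8, data at stream[3..11]='kua6p355' -> body[0..8], body so far='kua6p355'
Chunk 2: stream[13..14]='8' size=0x8=8, data at stream[16..24]='ncoj79xx' -> body[8..16], body so far='kua6p355ncoj79xx'
Chunk 3: stream[26..27]='2' size=0x2=2, data at stream[29..31]='5a' -> body[16..18], body so far='kua6p355ncoj79xx5a'
Chunk 4: stream[33..34]='0' size=0 (terminator). Final body='kua6p355ncoj79xx5a' (18 bytes)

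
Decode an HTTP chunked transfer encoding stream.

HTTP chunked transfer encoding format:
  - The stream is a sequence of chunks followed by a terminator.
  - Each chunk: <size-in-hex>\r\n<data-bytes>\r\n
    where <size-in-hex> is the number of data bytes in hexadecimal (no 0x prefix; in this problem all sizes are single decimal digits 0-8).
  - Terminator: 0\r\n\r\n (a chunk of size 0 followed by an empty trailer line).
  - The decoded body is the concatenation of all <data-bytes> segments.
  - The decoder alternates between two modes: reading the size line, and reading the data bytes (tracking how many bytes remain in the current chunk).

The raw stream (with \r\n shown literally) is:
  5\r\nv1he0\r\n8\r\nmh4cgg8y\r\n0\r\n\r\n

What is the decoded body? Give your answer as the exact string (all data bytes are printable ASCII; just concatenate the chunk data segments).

Answer: v1he0mh4cgg8y

Derivation:
Chunk 1: stream[0..1]='5' size=0x5=5, data at stream[3..8]='v1he0' -> body[0..5], body so far='v1he0'
Chunk 2: stream[10..11]='8' size=0x8=8, data at stream[13..21]='mh4cgg8y' -> body[5..13], body so far='v1he0mh4cgg8y'
Chunk 3: stream[23..24]='0' size=0 (terminator). Final body='v1he0mh4cgg8y' (13 bytes)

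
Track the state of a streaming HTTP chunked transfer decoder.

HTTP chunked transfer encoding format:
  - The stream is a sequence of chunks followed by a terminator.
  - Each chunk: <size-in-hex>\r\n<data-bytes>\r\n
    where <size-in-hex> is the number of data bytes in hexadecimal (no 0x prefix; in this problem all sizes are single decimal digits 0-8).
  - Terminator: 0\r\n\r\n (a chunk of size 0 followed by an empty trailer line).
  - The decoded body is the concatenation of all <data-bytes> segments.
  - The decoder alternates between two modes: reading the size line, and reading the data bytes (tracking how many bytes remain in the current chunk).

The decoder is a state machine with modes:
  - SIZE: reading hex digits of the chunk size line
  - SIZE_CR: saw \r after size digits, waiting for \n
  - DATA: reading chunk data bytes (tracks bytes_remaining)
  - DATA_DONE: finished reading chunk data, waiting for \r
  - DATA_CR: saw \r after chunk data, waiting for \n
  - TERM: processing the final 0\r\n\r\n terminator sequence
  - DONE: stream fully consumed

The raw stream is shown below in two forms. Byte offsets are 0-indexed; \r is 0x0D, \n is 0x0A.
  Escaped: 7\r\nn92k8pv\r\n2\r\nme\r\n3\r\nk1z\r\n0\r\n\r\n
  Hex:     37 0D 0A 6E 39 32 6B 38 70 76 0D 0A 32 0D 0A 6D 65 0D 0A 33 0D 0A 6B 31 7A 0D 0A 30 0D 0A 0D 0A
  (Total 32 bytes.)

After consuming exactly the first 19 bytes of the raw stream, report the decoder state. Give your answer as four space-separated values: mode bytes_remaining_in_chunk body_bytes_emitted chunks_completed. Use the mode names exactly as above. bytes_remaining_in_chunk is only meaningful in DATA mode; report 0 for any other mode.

Answer: SIZE 0 9 2

Derivation:
Byte 0 = '7': mode=SIZE remaining=0 emitted=0 chunks_done=0
Byte 1 = 0x0D: mode=SIZE_CR remaining=0 emitted=0 chunks_done=0
Byte 2 = 0x0A: mode=DATA remaining=7 emitted=0 chunks_done=0
Byte 3 = 'n': mode=DATA remaining=6 emitted=1 chunks_done=0
Byte 4 = '9': mode=DATA remaining=5 emitted=2 chunks_done=0
Byte 5 = '2': mode=DATA remaining=4 emitted=3 chunks_done=0
Byte 6 = 'k': mode=DATA remaining=3 emitted=4 chunks_done=0
Byte 7 = '8': mode=DATA remaining=2 emitted=5 chunks_done=0
Byte 8 = 'p': mode=DATA remaining=1 emitted=6 chunks_done=0
Byte 9 = 'v': mode=DATA_DONE remaining=0 emitted=7 chunks_done=0
Byte 10 = 0x0D: mode=DATA_CR remaining=0 emitted=7 chunks_done=0
Byte 11 = 0x0A: mode=SIZE remaining=0 emitted=7 chunks_done=1
Byte 12 = '2': mode=SIZE remaining=0 emitted=7 chunks_done=1
Byte 13 = 0x0D: mode=SIZE_CR remaining=0 emitted=7 chunks_done=1
Byte 14 = 0x0A: mode=DATA remaining=2 emitted=7 chunks_done=1
Byte 15 = 'm': mode=DATA remaining=1 emitted=8 chunks_done=1
Byte 16 = 'e': mode=DATA_DONE remaining=0 emitted=9 chunks_done=1
Byte 17 = 0x0D: mode=DATA_CR remaining=0 emitted=9 chunks_done=1
Byte 18 = 0x0A: mode=SIZE remaining=0 emitted=9 chunks_done=2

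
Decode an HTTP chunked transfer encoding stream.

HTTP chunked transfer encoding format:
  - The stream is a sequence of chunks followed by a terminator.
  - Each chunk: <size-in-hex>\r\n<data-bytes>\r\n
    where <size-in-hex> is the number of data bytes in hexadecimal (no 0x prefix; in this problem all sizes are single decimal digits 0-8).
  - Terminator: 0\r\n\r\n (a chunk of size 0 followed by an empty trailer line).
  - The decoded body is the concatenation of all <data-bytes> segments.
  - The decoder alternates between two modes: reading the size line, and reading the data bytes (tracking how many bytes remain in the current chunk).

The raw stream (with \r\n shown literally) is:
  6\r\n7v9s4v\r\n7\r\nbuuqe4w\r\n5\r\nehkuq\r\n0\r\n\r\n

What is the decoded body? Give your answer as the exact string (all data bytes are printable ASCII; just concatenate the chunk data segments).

Chunk 1: stream[0..1]='6' size=0x6=6, data at stream[3..9]='7v9s4v' -> body[0..6], body so far='7v9s4v'
Chunk 2: stream[11..12]='7' size=0x7=7, data at stream[14..21]='buuqe4w' -> body[6..13], body so far='7v9s4vbuuqe4w'
Chunk 3: stream[23..24]='5' size=0x5=5, data at stream[26..31]='ehkuq' -> body[13..18], body so far='7v9s4vbuuqe4wehkuq'
Chunk 4: stream[33..34]='0' size=0 (terminator). Final body='7v9s4vbuuqe4wehkuq' (18 bytes)

Answer: 7v9s4vbuuqe4wehkuq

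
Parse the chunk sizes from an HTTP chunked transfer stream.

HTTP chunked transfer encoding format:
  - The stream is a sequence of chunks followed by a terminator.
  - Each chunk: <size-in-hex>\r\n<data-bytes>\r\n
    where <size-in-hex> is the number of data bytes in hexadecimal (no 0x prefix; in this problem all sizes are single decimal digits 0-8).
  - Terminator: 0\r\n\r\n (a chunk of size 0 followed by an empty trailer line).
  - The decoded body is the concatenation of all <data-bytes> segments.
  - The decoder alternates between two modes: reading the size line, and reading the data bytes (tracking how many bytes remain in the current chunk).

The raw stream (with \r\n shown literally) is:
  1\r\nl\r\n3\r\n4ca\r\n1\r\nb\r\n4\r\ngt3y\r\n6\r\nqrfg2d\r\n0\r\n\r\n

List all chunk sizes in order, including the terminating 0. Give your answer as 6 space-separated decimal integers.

Answer: 1 3 1 4 6 0

Derivation:
Chunk 1: stream[0..1]='1' size=0x1=1, data at stream[3..4]='l' -> body[0..1], body so far='l'
Chunk 2: stream[6..7]='3' size=0x3=3, data at stream[9..12]='4ca' -> body[1..4], body so far='l4ca'
Chunk 3: stream[14..15]='1' size=0x1=1, data at stream[17..18]='b' -> body[4..5], body so far='l4cab'
Chunk 4: stream[20..21]='4' size=0x4=4, data at stream[23..27]='gt3y' -> body[5..9], body so far='l4cabgt3y'
Chunk 5: stream[29..30]='6' size=0x6=6, data at stream[32..38]='qrfg2d' -> body[9..15], body so far='l4cabgt3yqrfg2d'
Chunk 6: stream[40..41]='0' size=0 (terminator). Final body='l4cabgt3yqrfg2d' (15 bytes)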